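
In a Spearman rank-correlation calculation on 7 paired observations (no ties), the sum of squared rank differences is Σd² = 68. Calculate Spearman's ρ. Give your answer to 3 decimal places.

-0.214

ρ = 1 − 6Σd² / [n(n²−1)] = 1 − 6×68 / (7×48)
  = 1 − 408/336 = 1 − 1.2143 ≈ -0.214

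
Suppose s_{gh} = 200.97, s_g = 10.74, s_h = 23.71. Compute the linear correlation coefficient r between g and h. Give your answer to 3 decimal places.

r = Cov(g,h) / (s_g · s_h) = 200.97 / (10.74 × 23.71)
  = 200.97 / 254.6454 ≈ 0.789

0.789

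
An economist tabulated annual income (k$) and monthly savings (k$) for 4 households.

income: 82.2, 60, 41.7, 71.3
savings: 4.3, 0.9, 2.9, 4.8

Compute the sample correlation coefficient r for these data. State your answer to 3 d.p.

0.525

n = 4, Σx = 255.2, Σy = 12.9, Σx² = 17179.42, Σy² = 50.75, Σxy = 870.63
nΣxy − ΣxΣy = 3482.52 − 3292.08 = 190.44
nΣx² − (Σx)² = 68717.68 − 65127.04 = 3590.64; nΣy² − (Σy)² = 203 − 166.41 = 36.59
r = 190.44 / √(3590.64 × 36.59) = 190.44 / 362.4659 ≈ 0.525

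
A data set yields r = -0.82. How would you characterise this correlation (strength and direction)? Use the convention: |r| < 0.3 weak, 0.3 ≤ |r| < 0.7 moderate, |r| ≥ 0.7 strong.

strong negative

r = -0.82 < 0 so the relationship is negative.
|r| = 0.82, which falls in the strong range.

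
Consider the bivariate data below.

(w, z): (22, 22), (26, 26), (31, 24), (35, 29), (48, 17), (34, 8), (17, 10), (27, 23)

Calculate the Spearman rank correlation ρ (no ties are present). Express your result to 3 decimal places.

0.119

Rank w: 2, 3, 5, 7, 8, 6, 1, 4
Rank z: 4, 7, 6, 8, 3, 1, 2, 5
d = rank(w) − rank(z): -2, -4, -1, -1, 5, 5, -1, -1; Σd² = 74
ρ = 1 − 6Σd² / [n(n²−1)] = 1 − 6×74 / (8×63) = 1 − 444/504 ≈ 0.119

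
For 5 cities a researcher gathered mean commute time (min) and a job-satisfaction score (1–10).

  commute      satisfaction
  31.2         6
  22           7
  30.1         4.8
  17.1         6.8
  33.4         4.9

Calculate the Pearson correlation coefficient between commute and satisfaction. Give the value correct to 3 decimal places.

-0.836

n = 5, Σx = 133.8, Σy = 29.5, Σx² = 3771.42, Σy² = 178.29, Σxy = 765.62
nΣxy − ΣxΣy = 3828.1 − 3947.1 = -119
nΣx² − (Σx)² = 18857.1 − 17902.44 = 954.66; nΣy² − (Σy)² = 891.45 − 870.25 = 21.2
r = -119 / √(954.66 × 21.2) = -119 / 142.2631 ≈ -0.836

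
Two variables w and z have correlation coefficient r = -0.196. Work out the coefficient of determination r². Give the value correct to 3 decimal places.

r² = (-0.196)² = 0.038

0.038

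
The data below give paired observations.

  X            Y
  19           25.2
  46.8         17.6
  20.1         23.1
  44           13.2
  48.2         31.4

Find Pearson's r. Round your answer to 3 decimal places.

n = 5, ΣX = 178.1, ΣY = 110.5, ΣX² = 7214.49, ΣY² = 2638.61, ΣXY = 3861.07
nΣXY − ΣXΣY = 19305.35 − 19680.05 = -374.7
nΣX² − (ΣX)² = 36072.45 − 31719.61 = 4352.84; nΣY² − (ΣY)² = 13193.05 − 12210.25 = 982.8
r = -374.7 / √(4352.84 × 982.8) = -374.7 / 2068.3257 ≈ -0.181

-0.181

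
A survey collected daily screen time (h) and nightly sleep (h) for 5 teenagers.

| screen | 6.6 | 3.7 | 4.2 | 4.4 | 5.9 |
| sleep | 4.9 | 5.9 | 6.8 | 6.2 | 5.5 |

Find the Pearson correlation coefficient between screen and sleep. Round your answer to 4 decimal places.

n = 5, Σx = 24.8, Σy = 29.3, Σx² = 129.06, Σy² = 173.75, Σxy = 142.46
nΣxy − ΣxΣy = 712.3 − 726.64 = -14.34
nΣx² − (Σx)² = 645.3 − 615.04 = 30.26; nΣy² − (Σy)² = 868.75 − 858.49 = 10.26
r = -14.34 / √(30.26 × 10.26) = -14.34 / 17.6201 ≈ -0.8138

-0.8138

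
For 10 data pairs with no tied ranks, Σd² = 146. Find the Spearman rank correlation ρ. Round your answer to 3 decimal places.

0.115

ρ = 1 − 6Σd² / [n(n²−1)] = 1 − 6×146 / (10×99)
  = 1 − 876/990 = 1 − 0.8848 ≈ 0.115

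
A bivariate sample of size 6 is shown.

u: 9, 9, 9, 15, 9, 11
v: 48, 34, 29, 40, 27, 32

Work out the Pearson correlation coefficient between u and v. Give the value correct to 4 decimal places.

0.2542

n = 6, Σu = 62, Σv = 210, Σu² = 670, Σv² = 7654, Σuv = 2194
nΣuv − ΣuΣv = 13164 − 13020 = 144
nΣu² − (Σu)² = 4020 − 3844 = 176; nΣv² − (Σv)² = 45924 − 44100 = 1824
r = 144 / √(176 × 1824) = 144 / 566.5898 ≈ 0.2542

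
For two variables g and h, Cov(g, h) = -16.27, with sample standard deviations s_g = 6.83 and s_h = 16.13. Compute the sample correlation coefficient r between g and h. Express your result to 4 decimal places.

r = Cov(g,h) / (s_g · s_h) = -16.27 / (6.83 × 16.13)
  = -16.27 / 110.1679 ≈ -0.1477

-0.1477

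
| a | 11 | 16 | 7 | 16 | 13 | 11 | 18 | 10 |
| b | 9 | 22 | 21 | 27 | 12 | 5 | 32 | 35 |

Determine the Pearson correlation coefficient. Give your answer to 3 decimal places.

0.315

n = 8, Σa = 102, Σb = 163, Σa² = 1396, Σb² = 4153, Σab = 2167
nΣab − ΣaΣb = 17336 − 16626 = 710
nΣa² − (Σa)² = 11168 − 10404 = 764; nΣb² − (Σb)² = 33224 − 26569 = 6655
r = 710 / √(764 × 6655) = 710 / 2254.8658 ≈ 0.315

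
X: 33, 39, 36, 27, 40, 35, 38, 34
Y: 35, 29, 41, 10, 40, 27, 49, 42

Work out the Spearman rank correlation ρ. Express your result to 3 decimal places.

0.357

Rank X: 2, 7, 5, 1, 8, 4, 6, 3
Rank Y: 4, 3, 6, 1, 5, 2, 8, 7
d = rank(X) − rank(Y): -2, 4, -1, 0, 3, 2, -2, -4; Σd² = 54
ρ = 1 − 6Σd² / [n(n²−1)] = 1 − 6×54 / (8×63) = 1 − 324/504 ≈ 0.357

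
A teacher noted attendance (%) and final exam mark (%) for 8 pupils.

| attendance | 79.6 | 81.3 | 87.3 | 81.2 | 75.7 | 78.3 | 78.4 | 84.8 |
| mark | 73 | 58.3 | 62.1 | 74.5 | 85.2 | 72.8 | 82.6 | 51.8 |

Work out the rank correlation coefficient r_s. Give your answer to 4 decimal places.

-0.7619

Rank attendance: 4, 6, 8, 5, 1, 2, 3, 7
Rank mark: 5, 2, 3, 6, 8, 4, 7, 1
d = rank(attendance) − rank(mark): -1, 4, 5, -1, -7, -2, -4, 6; Σd² = 148
ρ = 1 − 6Σd² / [n(n²−1)] = 1 − 6×148 / (8×63) = 1 − 888/504 ≈ -0.7619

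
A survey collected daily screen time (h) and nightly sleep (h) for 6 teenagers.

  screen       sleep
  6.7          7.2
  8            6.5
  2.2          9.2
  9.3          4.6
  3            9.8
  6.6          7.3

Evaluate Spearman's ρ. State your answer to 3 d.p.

Rank screen: 4, 5, 1, 6, 2, 3
Rank sleep: 3, 2, 5, 1, 6, 4
d = rank(screen) − rank(sleep): 1, 3, -4, 5, -4, -1; Σd² = 68
ρ = 1 − 6Σd² / [n(n²−1)] = 1 − 6×68 / (6×35) = 1 − 408/210 ≈ -0.943

-0.943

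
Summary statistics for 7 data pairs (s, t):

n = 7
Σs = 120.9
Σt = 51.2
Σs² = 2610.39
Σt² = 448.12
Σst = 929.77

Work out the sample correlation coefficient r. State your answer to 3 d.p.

r = (nΣst − ΣsΣt) / √[(nΣs² − (Σs)²)(nΣt² − (Σt)²)]
Numerator: 7×929.77 − 120.9×51.2 = 318.31
Denominator: √[(18272.73 − 14616.81)(3136.84 − 2621.44)] = √[3655.92 × 515.4] = 1372.6839
r = 318.31 / 1372.6839 ≈ 0.232

0.232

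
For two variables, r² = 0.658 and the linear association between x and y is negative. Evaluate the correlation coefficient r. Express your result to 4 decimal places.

-0.8112

|r| = √0.658 = 0.8112
The association is negative, so r = −0.8112.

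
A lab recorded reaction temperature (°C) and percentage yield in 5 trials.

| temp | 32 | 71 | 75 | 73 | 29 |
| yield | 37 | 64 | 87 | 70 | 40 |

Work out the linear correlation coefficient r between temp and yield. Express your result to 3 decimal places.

0.933

n = 5, Σx = 280, Σy = 298, Σx² = 17860, Σy² = 19534, Σxy = 18523
nΣxy − ΣxΣy = 92615 − 83440 = 9175
nΣx² − (Σx)² = 89300 − 78400 = 10900; nΣy² − (Σy)² = 97670 − 88804 = 8866
r = 9175 / √(10900 × 8866) = 9175 / 9830.5341 ≈ 0.933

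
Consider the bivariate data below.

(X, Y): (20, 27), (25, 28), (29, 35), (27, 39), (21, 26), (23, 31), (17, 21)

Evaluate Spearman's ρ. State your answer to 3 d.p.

Rank X: 2, 5, 7, 6, 3, 4, 1
Rank Y: 3, 4, 6, 7, 2, 5, 1
d = rank(X) − rank(Y): -1, 1, 1, -1, 1, -1, 0; Σd² = 6
ρ = 1 − 6Σd² / [n(n²−1)] = 1 − 6×6 / (7×48) = 1 − 36/336 ≈ 0.893

0.893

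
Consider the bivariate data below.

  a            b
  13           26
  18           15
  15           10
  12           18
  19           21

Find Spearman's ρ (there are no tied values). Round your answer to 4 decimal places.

-0.1000

Rank a: 2, 4, 3, 1, 5
Rank b: 5, 2, 1, 3, 4
d = rank(a) − rank(b): -3, 2, 2, -2, 1; Σd² = 22
ρ = 1 − 6Σd² / [n(n²−1)] = 1 − 6×22 / (5×24) = 1 − 132/120 ≈ -0.1000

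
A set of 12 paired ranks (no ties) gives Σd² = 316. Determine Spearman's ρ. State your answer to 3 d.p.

-0.105

ρ = 1 − 6Σd² / [n(n²−1)] = 1 − 6×316 / (12×143)
  = 1 − 1896/1716 = 1 − 1.1049 ≈ -0.105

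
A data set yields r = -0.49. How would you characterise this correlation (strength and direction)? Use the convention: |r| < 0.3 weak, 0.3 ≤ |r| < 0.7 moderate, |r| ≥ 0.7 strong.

r = -0.49 < 0 so the relationship is negative.
|r| = 0.49, which falls in the moderate range.

moderate negative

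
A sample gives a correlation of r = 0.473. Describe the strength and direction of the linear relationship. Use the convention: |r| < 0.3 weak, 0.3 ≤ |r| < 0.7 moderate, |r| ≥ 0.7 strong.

moderate positive

r = 0.473 > 0 so the relationship is positive.
|r| = 0.473, which falls in the moderate range.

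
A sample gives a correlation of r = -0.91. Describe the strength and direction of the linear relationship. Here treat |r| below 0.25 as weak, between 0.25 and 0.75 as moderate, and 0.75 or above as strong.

r = -0.91 < 0 so the relationship is negative.
|r| = 0.91, which falls in the strong range.

strong negative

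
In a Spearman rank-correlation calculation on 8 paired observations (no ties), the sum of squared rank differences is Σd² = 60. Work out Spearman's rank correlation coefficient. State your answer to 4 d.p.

0.2857

ρ = 1 − 6Σd² / [n(n²−1)] = 1 − 6×60 / (8×63)
  = 1 − 360/504 = 1 − 0.71429 ≈ 0.2857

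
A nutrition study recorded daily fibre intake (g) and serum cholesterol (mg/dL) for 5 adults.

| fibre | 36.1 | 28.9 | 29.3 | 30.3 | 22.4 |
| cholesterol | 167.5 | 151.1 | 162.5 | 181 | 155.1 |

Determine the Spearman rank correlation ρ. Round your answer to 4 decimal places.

Rank fibre: 5, 2, 3, 4, 1
Rank cholesterol: 4, 1, 3, 5, 2
d = rank(fibre) − rank(cholesterol): 1, 1, 0, -1, -1; Σd² = 4
ρ = 1 − 6Σd² / [n(n²−1)] = 1 − 6×4 / (5×24) = 1 − 24/120 ≈ 0.8000

0.8000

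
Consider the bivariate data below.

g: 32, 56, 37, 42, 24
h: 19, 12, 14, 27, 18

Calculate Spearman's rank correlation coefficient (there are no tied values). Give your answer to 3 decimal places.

Rank g: 2, 5, 3, 4, 1
Rank h: 4, 1, 2, 5, 3
d = rank(g) − rank(h): -2, 4, 1, -1, -2; Σd² = 26
ρ = 1 − 6Σd² / [n(n²−1)] = 1 − 6×26 / (5×24) = 1 − 156/120 ≈ -0.300

-0.300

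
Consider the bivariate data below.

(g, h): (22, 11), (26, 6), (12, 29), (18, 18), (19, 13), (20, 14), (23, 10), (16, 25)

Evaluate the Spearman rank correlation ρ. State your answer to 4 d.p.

Rank g: 6, 8, 1, 3, 4, 5, 7, 2
Rank h: 3, 1, 8, 6, 4, 5, 2, 7
d = rank(g) − rank(h): 3, 7, -7, -3, 0, 0, 5, -5; Σd² = 166
ρ = 1 − 6Σd² / [n(n²−1)] = 1 − 6×166 / (8×63) = 1 − 996/504 ≈ -0.9762

-0.9762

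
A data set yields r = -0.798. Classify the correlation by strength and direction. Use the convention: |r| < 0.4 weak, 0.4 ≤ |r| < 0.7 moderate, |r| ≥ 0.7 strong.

strong negative

r = -0.798 < 0 so the relationship is negative.
|r| = 0.798, which falls in the strong range.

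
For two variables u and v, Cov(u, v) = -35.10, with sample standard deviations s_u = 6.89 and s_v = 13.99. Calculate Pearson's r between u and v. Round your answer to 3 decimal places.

-0.364

r = Cov(u,v) / (s_u · s_v) = -35.10 / (6.89 × 13.99)
  = -35.10 / 96.3911 ≈ -0.364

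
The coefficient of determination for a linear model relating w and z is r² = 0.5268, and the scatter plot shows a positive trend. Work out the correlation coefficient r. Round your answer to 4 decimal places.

|r| = √0.5268 = 0.7258
The association is positive, so r = 0.7258.

0.7258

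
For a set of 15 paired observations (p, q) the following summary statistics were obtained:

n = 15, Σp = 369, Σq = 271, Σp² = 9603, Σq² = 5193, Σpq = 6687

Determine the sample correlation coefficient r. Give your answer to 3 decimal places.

0.052

r = (nΣpq − ΣpΣq) / √[(nΣp² − (Σp)²)(nΣq² − (Σq)²)]
Numerator: 15×6687 − 369×271 = 306
Denominator: √[(144045 − 136161)(77895 − 73441)] = √[7884 × 4454] = 5925.8194
r = 306 / 5925.8194 ≈ 0.052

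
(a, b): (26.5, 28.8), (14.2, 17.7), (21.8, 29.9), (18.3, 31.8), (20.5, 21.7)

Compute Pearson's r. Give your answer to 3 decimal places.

0.565

n = 5, Σa = 101.3, Σb = 129.9, Σa² = 2134.27, Σb² = 3518.87, Σab = 2693.15
nΣab − ΣaΣb = 13465.75 − 13158.87 = 306.88
nΣa² − (Σa)² = 10671.35 − 10261.69 = 409.66; nΣb² − (Σb)² = 17594.35 − 16874.01 = 720.34
r = 306.88 / √(409.66 × 720.34) = 306.88 / 543.2260 ≈ 0.565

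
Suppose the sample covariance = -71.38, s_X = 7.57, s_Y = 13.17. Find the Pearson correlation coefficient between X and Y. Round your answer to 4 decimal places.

r = Cov(X,Y) / (s_X · s_Y) = -71.38 / (7.57 × 13.17)
  = -71.38 / 99.6969 ≈ -0.7160

-0.7160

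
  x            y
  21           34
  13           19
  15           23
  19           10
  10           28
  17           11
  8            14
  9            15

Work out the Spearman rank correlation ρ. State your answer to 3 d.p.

0.071

Rank x: 8, 4, 5, 7, 3, 6, 1, 2
Rank y: 8, 5, 6, 1, 7, 2, 3, 4
d = rank(x) − rank(y): 0, -1, -1, 6, -4, 4, -2, -2; Σd² = 78
ρ = 1 − 6Σd² / [n(n²−1)] = 1 − 6×78 / (8×63) = 1 − 468/504 ≈ 0.071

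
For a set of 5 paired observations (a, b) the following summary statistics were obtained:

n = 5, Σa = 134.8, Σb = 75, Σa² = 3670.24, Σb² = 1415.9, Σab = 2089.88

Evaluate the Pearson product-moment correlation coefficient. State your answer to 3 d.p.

0.663

r = (nΣab − ΣaΣb) / √[(nΣa² − (Σa)²)(nΣb² − (Σb)²)]
Numerator: 5×2089.88 − 134.8×75 = 339.4
Denominator: √[(18351.2 − 18171.04)(7079.5 − 5625)] = √[180.16 × 1454.5] = 511.9011
r = 339.4 / 511.9011 ≈ 0.663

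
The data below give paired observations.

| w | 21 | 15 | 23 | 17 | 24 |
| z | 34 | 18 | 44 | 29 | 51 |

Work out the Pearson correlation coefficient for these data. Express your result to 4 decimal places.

0.9678

n = 5, Σw = 100, Σz = 176, Σw² = 2060, Σz² = 6858, Σwz = 3713
nΣwz − ΣwΣz = 18565 − 17600 = 965
nΣw² − (Σw)² = 10300 − 10000 = 300; nΣz² − (Σz)² = 34290 − 30976 = 3314
r = 965 / √(300 × 3314) = 965 / 997.0958 ≈ 0.9678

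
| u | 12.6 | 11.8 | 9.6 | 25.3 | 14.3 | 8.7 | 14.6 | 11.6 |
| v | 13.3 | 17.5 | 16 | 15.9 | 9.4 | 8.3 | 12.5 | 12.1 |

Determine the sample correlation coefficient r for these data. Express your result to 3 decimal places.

n = 8, Σu = 108.5, Σv = 105, Σu² = 1658.15, Σv² = 1451.86, Σuv = 1459.44
nΣuv − ΣuΣv = 11675.52 − 11392.5 = 283.02
nΣu² − (Σu)² = 13265.2 − 11772.25 = 1492.95; nΣv² − (Σv)² = 11614.88 − 11025 = 589.88
r = 283.02 / √(1492.95 × 589.88) = 283.02 / 938.4356 ≈ 0.302

0.302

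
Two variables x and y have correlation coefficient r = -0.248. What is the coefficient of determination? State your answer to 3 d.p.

0.062

r² = (-0.248)² = 0.062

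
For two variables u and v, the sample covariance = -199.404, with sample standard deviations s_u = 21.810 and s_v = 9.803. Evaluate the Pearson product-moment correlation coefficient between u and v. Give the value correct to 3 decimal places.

r = Cov(u,v) / (s_u · s_v) = -199.404 / (21.810 × 9.803)
  = -199.404 / 213.8034 ≈ -0.933

-0.933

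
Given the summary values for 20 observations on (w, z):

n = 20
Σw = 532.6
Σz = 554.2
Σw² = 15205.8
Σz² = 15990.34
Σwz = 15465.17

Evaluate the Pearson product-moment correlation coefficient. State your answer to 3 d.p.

r = (nΣwz − ΣwΣz) / √[(nΣw² − (Σw)²)(nΣz² − (Σz)²)]
Numerator: 20×15465.17 − 532.6×554.2 = 14136.48
Denominator: √[(304116 − 283662.76)(319806.8 − 307137.64)] = √[20453.24 × 12669.16] = 16097.3715
r = 14136.48 / 16097.3715 ≈ 0.878

0.878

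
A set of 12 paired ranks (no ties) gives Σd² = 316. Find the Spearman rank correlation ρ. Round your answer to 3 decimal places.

-0.105

ρ = 1 − 6Σd² / [n(n²−1)] = 1 − 6×316 / (12×143)
  = 1 − 1896/1716 = 1 − 1.1049 ≈ -0.105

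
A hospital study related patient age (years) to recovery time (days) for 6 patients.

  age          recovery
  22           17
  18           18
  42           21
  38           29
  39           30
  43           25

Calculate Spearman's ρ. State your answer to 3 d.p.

Rank age: 2, 1, 5, 3, 4, 6
Rank recovery: 1, 2, 3, 5, 6, 4
d = rank(age) − rank(recovery): 1, -1, 2, -2, -2, 2; Σd² = 18
ρ = 1 − 6Σd² / [n(n²−1)] = 1 − 6×18 / (6×35) = 1 − 108/210 ≈ 0.486

0.486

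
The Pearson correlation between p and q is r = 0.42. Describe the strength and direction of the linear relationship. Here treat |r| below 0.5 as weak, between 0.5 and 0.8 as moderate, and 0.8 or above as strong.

weak positive

r = 0.42 > 0 so the relationship is positive.
|r| = 0.42, which falls in the weak range.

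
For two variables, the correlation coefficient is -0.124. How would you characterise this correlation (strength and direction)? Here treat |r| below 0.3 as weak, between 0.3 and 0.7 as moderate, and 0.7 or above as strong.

weak negative

r = -0.124 < 0 so the relationship is negative.
|r| = 0.124, which falls in the weak range.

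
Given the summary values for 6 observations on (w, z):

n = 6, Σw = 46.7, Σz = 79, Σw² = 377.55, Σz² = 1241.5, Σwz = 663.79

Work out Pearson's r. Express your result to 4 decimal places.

0.9189

r = (nΣwz − ΣwΣz) / √[(nΣw² − (Σw)²)(nΣz² − (Σz)²)]
Numerator: 6×663.79 − 46.7×79 = 293.44
Denominator: √[(2265.3 − 2180.89)(7449 − 6241)] = √[84.41 × 1208] = 319.3232
r = 293.44 / 319.3232 ≈ 0.9189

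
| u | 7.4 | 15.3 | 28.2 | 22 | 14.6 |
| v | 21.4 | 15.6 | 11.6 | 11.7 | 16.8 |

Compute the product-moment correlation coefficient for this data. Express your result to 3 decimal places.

-0.952

n = 5, Σu = 87.5, Σv = 77.1, Σu² = 1781.25, Σv² = 1255.01, Σuv = 1226.84
nΣuv − ΣuΣv = 6134.2 − 6746.25 = -612.05
nΣu² − (Σu)² = 8906.25 − 7656.25 = 1250; nΣv² − (Σv)² = 6275.05 − 5944.41 = 330.64
r = -612.05 / √(1250 × 330.64) = -612.05 / 642.8841 ≈ -0.952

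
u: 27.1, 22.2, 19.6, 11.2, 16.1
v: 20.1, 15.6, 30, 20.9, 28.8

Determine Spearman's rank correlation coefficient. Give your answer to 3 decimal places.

-0.500

Rank u: 5, 4, 3, 1, 2
Rank v: 2, 1, 5, 3, 4
d = rank(u) − rank(v): 3, 3, -2, -2, -2; Σd² = 30
ρ = 1 − 6Σd² / [n(n²−1)] = 1 − 6×30 / (5×24) = 1 − 180/120 ≈ -0.500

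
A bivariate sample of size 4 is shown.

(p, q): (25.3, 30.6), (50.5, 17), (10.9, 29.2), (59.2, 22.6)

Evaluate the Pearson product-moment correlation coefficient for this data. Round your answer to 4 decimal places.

n = 4, Σp = 145.9, Σq = 99.4, Σp² = 6813.79, Σq² = 2588.76, Σpq = 3288.88
nΣpq − ΣpΣq = 13155.52 − 14502.46 = -1346.94
nΣp² − (Σp)² = 27255.16 − 21286.81 = 5968.35; nΣq² − (Σq)² = 10355.04 − 9880.36 = 474.68
r = -1346.94 / √(5968.35 × 474.68) = -1346.94 / 1683.1686 ≈ -0.8002

-0.8002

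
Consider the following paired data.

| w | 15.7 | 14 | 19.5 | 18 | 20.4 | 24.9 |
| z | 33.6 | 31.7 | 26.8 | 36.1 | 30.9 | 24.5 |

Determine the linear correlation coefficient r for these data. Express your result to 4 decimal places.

-0.7089

n = 6, Σw = 112.5, Σz = 183.6, Σw² = 2182.91, Σz² = 5710.36, Σwz = 3384.13
nΣwz − ΣwΣz = 20304.78 − 20655 = -350.22
nΣw² − (Σw)² = 13097.46 − 12656.25 = 441.21; nΣz² − (Σz)² = 34262.16 − 33708.96 = 553.2
r = -350.22 / √(441.21 × 553.2) = -350.22 / 494.0419 ≈ -0.7089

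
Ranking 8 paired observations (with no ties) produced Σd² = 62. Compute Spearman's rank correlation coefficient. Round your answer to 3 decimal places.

0.262

ρ = 1 − 6Σd² / [n(n²−1)] = 1 − 6×62 / (8×63)
  = 1 − 372/504 = 1 − 0.7381 ≈ 0.262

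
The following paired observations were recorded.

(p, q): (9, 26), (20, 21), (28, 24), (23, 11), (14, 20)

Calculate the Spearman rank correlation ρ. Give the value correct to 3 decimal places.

Rank p: 1, 3, 5, 4, 2
Rank q: 5, 3, 4, 1, 2
d = rank(p) − rank(q): -4, 0, 1, 3, 0; Σd² = 26
ρ = 1 − 6Σd² / [n(n²−1)] = 1 − 6×26 / (5×24) = 1 − 156/120 ≈ -0.300

-0.300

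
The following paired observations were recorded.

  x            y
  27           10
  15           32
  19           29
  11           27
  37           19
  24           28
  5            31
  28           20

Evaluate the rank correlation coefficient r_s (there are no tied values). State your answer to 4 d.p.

Rank x: 6, 3, 4, 2, 8, 5, 1, 7
Rank y: 1, 8, 6, 4, 2, 5, 7, 3
d = rank(x) − rank(y): 5, -5, -2, -2, 6, 0, -6, 4; Σd² = 146
ρ = 1 − 6Σd² / [n(n²−1)] = 1 − 6×146 / (8×63) = 1 − 876/504 ≈ -0.7381

-0.7381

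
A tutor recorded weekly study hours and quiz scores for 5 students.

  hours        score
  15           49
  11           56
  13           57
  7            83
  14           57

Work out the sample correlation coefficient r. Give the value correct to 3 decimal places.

-0.926

n = 5, Σx = 60, Σy = 302, Σx² = 760, Σy² = 18924, Σxy = 3471
nΣxy − ΣxΣy = 17355 − 18120 = -765
nΣx² − (Σx)² = 3800 − 3600 = 200; nΣy² − (Σy)² = 94620 − 91204 = 3416
r = -765 / √(200 × 3416) = -765 / 826.5591 ≈ -0.926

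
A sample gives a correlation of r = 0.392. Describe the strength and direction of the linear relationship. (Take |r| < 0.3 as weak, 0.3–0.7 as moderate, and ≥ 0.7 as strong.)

r = 0.392 > 0 so the relationship is positive.
|r| = 0.392, which falls in the moderate range.

moderate positive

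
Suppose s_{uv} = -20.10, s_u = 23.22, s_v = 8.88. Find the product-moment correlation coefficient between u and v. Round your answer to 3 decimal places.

-0.097

r = Cov(u,v) / (s_u · s_v) = -20.10 / (23.22 × 8.88)
  = -20.10 / 206.1936 ≈ -0.097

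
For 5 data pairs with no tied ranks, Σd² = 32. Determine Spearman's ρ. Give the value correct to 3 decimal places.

ρ = 1 − 6Σd² / [n(n²−1)] = 1 − 6×32 / (5×24)
  = 1 − 192/120 = 1 − 1.6000 ≈ -0.600

-0.600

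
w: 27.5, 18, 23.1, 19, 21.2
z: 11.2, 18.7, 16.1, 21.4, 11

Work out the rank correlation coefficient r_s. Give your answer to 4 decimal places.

-0.6000

Rank w: 5, 1, 4, 2, 3
Rank z: 2, 4, 3, 5, 1
d = rank(w) − rank(z): 3, -3, 1, -3, 2; Σd² = 32
ρ = 1 − 6Σd² / [n(n²−1)] = 1 − 6×32 / (5×24) = 1 − 192/120 ≈ -0.6000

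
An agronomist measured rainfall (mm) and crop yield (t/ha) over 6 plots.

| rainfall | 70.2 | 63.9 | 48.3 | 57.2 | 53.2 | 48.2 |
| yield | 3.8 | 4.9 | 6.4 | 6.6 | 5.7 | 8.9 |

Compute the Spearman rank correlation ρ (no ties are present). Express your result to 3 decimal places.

Rank rainfall: 6, 5, 2, 4, 3, 1
Rank yield: 1, 2, 4, 5, 3, 6
d = rank(rainfall) − rank(yield): 5, 3, -2, -1, 0, -5; Σd² = 64
ρ = 1 − 6Σd² / [n(n²−1)] = 1 − 6×64 / (6×35) = 1 − 384/210 ≈ -0.829

-0.829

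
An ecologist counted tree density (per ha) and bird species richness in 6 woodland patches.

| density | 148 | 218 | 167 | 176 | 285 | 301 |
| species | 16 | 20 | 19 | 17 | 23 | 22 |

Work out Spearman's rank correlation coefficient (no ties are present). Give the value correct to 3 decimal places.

0.886

Rank density: 1, 4, 2, 3, 5, 6
Rank species: 1, 4, 3, 2, 6, 5
d = rank(density) − rank(species): 0, 0, -1, 1, -1, 1; Σd² = 4
ρ = 1 − 6Σd² / [n(n²−1)] = 1 − 6×4 / (6×35) = 1 − 24/210 ≈ 0.886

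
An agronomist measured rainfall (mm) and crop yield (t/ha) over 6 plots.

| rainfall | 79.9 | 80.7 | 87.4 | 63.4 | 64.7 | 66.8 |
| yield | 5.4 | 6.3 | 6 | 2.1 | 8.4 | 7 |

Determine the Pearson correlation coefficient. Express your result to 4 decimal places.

0.0951

n = 6, Σx = 442.9, Σy = 35.2, Σx² = 33203.15, Σy² = 228.82, Σxy = 2608.49
nΣxy − ΣxΣy = 15650.94 − 15590.08 = 60.86
nΣx² − (Σx)² = 199218.9 − 196160.41 = 3058.49; nΣy² − (Σy)² = 1372.92 − 1239.04 = 133.88
r = 60.86 / √(3058.49 × 133.88) = 60.86 / 639.8989 ≈ 0.0951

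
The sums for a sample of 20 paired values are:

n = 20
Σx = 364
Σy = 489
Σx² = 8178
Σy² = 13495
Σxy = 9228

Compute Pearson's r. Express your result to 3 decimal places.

r = (nΣxy − ΣxΣy) / √[(nΣx² − (Σx)²)(nΣy² − (Σy)²)]
Numerator: 20×9228 − 364×489 = 6564
Denominator: √[(163560 − 132496)(269900 − 239121)] = √[31064 × 30779] = 30921.1716
r = 6564 / 30921.1716 ≈ 0.212

0.212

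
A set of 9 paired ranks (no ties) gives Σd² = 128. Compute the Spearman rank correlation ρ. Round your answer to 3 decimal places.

ρ = 1 − 6Σd² / [n(n²−1)] = 1 − 6×128 / (9×80)
  = 1 − 768/720 = 1 − 1.0667 ≈ -0.067

-0.067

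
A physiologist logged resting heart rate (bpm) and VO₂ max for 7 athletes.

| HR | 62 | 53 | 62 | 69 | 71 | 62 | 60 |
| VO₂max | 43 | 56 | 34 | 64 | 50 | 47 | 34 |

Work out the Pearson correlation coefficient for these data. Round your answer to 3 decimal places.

0.233

n = 7, Σx = 439, Σy = 328, Σx² = 27743, Σy² = 16102, Σxy = 20662
nΣxy − ΣxΣy = 144634 − 143992 = 642
nΣx² − (Σx)² = 194201 − 192721 = 1480; nΣy² − (Σy)² = 112714 − 107584 = 5130
r = 642 / √(1480 × 5130) = 642 / 2755.4310 ≈ 0.233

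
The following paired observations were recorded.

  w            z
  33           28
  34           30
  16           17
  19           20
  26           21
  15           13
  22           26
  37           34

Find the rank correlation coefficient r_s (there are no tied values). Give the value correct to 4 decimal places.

Rank w: 6, 7, 2, 3, 5, 1, 4, 8
Rank z: 6, 7, 2, 3, 4, 1, 5, 8
d = rank(w) − rank(z): 0, 0, 0, 0, 1, 0, -1, 0; Σd² = 2
ρ = 1 − 6Σd² / [n(n²−1)] = 1 − 6×2 / (8×63) = 1 − 12/504 ≈ 0.9762

0.9762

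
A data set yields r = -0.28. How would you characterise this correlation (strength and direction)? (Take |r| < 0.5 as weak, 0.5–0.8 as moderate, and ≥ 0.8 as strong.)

weak negative

r = -0.28 < 0 so the relationship is negative.
|r| = 0.28, which falls in the weak range.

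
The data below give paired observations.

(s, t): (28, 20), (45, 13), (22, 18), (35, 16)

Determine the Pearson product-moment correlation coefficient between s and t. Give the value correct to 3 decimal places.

-0.864

n = 4, Σs = 130, Σt = 67, Σs² = 4518, Σt² = 1149, Σst = 2101
nΣst − ΣsΣt = 8404 − 8710 = -306
nΣs² − (Σs)² = 18072 − 16900 = 1172; nΣt² − (Σt)² = 4596 − 4489 = 107
r = -306 / √(1172 × 107) = -306 / 354.1243 ≈ -0.864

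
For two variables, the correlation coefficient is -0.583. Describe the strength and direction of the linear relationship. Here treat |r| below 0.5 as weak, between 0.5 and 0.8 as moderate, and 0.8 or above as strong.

moderate negative

r = -0.583 < 0 so the relationship is negative.
|r| = 0.583, which falls in the moderate range.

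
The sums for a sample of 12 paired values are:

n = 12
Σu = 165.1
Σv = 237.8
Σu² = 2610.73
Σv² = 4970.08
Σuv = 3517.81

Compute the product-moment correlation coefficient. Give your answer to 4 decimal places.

r = (nΣuv − ΣuΣv) / √[(nΣu² − (Σu)²)(nΣv² − (Σv)²)]
Numerator: 12×3517.81 − 165.1×237.8 = 2952.94
Denominator: √[(31328.76 − 27258.01)(59640.96 − 56548.84)] = √[4070.75 × 3092.12] = 3547.8511
r = 2952.94 / 3547.8511 ≈ 0.8323

0.8323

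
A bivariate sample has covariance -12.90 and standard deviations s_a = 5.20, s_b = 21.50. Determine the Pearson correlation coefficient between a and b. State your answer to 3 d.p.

r = Cov(a,b) / (s_a · s_b) = -12.90 / (5.20 × 21.50)
  = -12.90 / 111.8000 ≈ -0.115

-0.115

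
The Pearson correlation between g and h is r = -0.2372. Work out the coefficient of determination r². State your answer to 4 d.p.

0.0563

r² = (-0.2372)² = 0.0563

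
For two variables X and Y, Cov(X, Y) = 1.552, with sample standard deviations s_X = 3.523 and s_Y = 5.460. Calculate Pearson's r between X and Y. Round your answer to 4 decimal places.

r = Cov(X,Y) / (s_X · s_Y) = 1.552 / (3.523 × 5.460)
  = 1.552 / 19.2356 ≈ 0.0807

0.0807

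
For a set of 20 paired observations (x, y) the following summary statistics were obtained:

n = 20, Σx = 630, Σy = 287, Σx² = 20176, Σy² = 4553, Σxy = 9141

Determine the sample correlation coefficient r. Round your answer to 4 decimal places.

0.2650

r = (nΣxy − ΣxΣy) / √[(nΣx² − (Σx)²)(nΣy² − (Σy)²)]
Numerator: 20×9141 − 630×287 = 2010
Denominator: √[(403520 − 396900)(91060 − 82369)] = √[6620 × 8691] = 7585.1447
r = 2010 / 7585.1447 ≈ 0.2650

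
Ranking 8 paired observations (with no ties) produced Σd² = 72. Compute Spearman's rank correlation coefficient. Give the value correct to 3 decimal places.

ρ = 1 − 6Σd² / [n(n²−1)] = 1 − 6×72 / (8×63)
  = 1 − 432/504 = 1 − 0.8571 ≈ 0.143

0.143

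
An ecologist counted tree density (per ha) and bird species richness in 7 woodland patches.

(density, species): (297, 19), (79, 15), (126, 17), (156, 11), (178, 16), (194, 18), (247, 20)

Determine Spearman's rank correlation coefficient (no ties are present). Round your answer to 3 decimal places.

0.786

Rank density: 7, 1, 2, 3, 4, 5, 6
Rank species: 6, 2, 4, 1, 3, 5, 7
d = rank(density) − rank(species): 1, -1, -2, 2, 1, 0, -1; Σd² = 12
ρ = 1 − 6Σd² / [n(n²−1)] = 1 − 6×12 / (7×48) = 1 − 72/336 ≈ 0.786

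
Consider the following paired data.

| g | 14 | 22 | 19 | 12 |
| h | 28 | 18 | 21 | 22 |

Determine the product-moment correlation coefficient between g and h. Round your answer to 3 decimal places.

-0.691

n = 4, Σg = 67, Σh = 89, Σg² = 1185, Σh² = 2033, Σgh = 1451
nΣgh − ΣgΣh = 5804 − 5963 = -159
nΣg² − (Σg)² = 4740 − 4489 = 251; nΣh² − (Σh)² = 8132 − 7921 = 211
r = -159 / √(251 × 211) = -159 / 230.1326 ≈ -0.691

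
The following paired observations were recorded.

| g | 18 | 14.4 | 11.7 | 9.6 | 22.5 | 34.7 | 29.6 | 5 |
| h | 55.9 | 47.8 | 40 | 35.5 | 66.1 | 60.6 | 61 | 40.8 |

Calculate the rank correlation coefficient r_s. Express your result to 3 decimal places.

Rank g: 5, 4, 3, 2, 6, 8, 7, 1
Rank h: 5, 4, 2, 1, 8, 6, 7, 3
d = rank(g) − rank(h): 0, 0, 1, 1, -2, 2, 0, -2; Σd² = 14
ρ = 1 − 6Σd² / [n(n²−1)] = 1 − 6×14 / (8×63) = 1 − 84/504 ≈ 0.833

0.833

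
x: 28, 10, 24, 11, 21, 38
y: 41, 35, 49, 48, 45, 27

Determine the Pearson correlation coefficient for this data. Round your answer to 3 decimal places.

n = 6, Σx = 132, Σy = 245, Σx² = 3466, Σy² = 10365, Σxy = 5173
nΣxy − ΣxΣy = 31038 − 32340 = -1302
nΣx² − (Σx)² = 20796 − 17424 = 3372; nΣy² − (Σy)² = 62190 − 60025 = 2165
r = -1302 / √(3372 × 2165) = -1302 / 2701.9215 ≈ -0.482

-0.482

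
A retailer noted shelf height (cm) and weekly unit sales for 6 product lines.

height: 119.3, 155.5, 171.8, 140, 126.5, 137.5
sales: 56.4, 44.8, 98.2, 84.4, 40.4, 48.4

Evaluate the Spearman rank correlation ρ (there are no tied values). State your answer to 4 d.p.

0.4286

Rank height: 1, 5, 6, 4, 2, 3
Rank sales: 4, 2, 6, 5, 1, 3
d = rank(height) − rank(sales): -3, 3, 0, -1, 1, 0; Σd² = 20
ρ = 1 − 6Σd² / [n(n²−1)] = 1 − 6×20 / (6×35) = 1 − 120/210 ≈ 0.4286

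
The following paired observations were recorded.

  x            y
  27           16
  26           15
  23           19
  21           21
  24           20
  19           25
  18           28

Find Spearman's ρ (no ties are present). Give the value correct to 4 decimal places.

Rank x: 7, 6, 4, 3, 5, 2, 1
Rank y: 2, 1, 3, 5, 4, 6, 7
d = rank(x) − rank(y): 5, 5, 1, -2, 1, -4, -6; Σd² = 108
ρ = 1 − 6Σd² / [n(n²−1)] = 1 − 6×108 / (7×48) = 1 − 648/336 ≈ -0.9286

-0.9286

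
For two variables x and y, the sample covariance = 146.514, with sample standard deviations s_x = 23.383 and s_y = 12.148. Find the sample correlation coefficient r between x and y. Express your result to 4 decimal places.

r = Cov(x,y) / (s_x · s_y) = 146.514 / (23.383 × 12.148)
  = 146.514 / 284.0567 ≈ 0.5158

0.5158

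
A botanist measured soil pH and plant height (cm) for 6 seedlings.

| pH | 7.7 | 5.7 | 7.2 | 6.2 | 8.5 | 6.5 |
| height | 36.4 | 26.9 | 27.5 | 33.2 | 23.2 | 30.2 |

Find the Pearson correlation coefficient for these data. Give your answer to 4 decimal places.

n = 6, Σx = 41.8, Σy = 177.4, Σx² = 296.56, Σy² = 5357.34, Σxy = 1230.95
nΣxy − ΣxΣy = 7385.7 − 7415.32 = -29.62
nΣx² − (Σx)² = 1779.36 − 1747.24 = 32.12; nΣy² − (Σy)² = 32144.04 − 31470.76 = 673.28
r = -29.62 / √(32.12 × 673.28) = -29.62 / 147.0570 ≈ -0.2014

-0.2014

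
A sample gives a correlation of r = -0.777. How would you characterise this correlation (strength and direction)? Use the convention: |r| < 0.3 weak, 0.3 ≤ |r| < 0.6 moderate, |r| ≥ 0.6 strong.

r = -0.777 < 0 so the relationship is negative.
|r| = 0.777, which falls in the strong range.

strong negative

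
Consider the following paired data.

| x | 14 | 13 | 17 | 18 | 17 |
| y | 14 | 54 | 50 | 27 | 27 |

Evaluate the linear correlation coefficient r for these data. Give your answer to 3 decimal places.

n = 5, Σx = 79, Σy = 172, Σx² = 1267, Σy² = 7070, Σxy = 2693
nΣxy − ΣxΣy = 13465 − 13588 = -123
nΣx² − (Σx)² = 6335 − 6241 = 94; nΣy² − (Σy)² = 35350 − 29584 = 5766
r = -123 / √(94 × 5766) = -123 / 736.2092 ≈ -0.167

-0.167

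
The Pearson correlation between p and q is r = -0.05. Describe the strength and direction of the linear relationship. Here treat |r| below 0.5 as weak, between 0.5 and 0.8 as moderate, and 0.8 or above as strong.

weak negative

r = -0.05 < 0 so the relationship is negative.
|r| = 0.05, which falls in the weak range.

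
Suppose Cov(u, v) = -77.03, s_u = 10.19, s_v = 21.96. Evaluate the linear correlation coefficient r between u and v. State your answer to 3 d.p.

-0.344

r = Cov(u,v) / (s_u · s_v) = -77.03 / (10.19 × 21.96)
  = -77.03 / 223.7724 ≈ -0.344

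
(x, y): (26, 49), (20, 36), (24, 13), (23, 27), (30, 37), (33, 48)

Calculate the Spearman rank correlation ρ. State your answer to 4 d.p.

0.6000

Rank x: 4, 1, 3, 2, 5, 6
Rank y: 6, 3, 1, 2, 4, 5
d = rank(x) − rank(y): -2, -2, 2, 0, 1, 1; Σd² = 14
ρ = 1 − 6Σd² / [n(n²−1)] = 1 − 6×14 / (6×35) = 1 − 84/210 ≈ 0.6000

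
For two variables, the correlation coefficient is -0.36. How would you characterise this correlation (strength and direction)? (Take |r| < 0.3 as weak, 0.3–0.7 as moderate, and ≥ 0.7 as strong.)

moderate negative

r = -0.36 < 0 so the relationship is negative.
|r| = 0.36, which falls in the moderate range.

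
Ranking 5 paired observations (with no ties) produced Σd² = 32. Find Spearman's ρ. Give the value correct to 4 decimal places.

-0.6000

ρ = 1 − 6Σd² / [n(n²−1)] = 1 − 6×32 / (5×24)
  = 1 − 192/120 = 1 − 1.60000 ≈ -0.6000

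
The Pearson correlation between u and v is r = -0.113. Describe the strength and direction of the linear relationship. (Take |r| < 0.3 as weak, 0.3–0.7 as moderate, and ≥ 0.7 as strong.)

r = -0.113 < 0 so the relationship is negative.
|r| = 0.113, which falls in the weak range.

weak negative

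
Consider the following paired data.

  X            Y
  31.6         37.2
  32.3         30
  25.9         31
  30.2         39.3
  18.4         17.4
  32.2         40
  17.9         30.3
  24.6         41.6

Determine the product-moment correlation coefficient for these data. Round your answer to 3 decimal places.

n = 8, ΣX = 213.1, ΣY = 266.8, ΣX² = 5925.67, ΣY² = 9340.74, ΣXY = 7308.17
nΣXY − ΣXΣY = 58465.36 − 56855.08 = 1610.28
nΣX² − (ΣX)² = 47405.36 − 45411.61 = 1993.75; nΣY² − (ΣY)² = 74725.92 − 71182.24 = 3543.68
r = 1610.28 / √(1993.75 × 3543.68) = 1610.28 / 2658.0467 ≈ 0.606

0.606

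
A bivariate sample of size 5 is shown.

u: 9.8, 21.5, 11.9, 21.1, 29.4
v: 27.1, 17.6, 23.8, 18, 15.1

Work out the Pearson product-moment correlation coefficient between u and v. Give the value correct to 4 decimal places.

-0.9704

n = 5, Σu = 93.7, Σv = 101.6, Σu² = 2009.47, Σv² = 2162.62, Σuv = 1750.94
nΣuv − ΣuΣv = 8754.7 − 9519.92 = -765.22
nΣu² − (Σu)² = 10047.35 − 8779.69 = 1267.66; nΣv² − (Σv)² = 10813.1 − 10322.56 = 490.54
r = -765.22 / √(1267.66 × 490.54) = -765.22 / 788.5670 ≈ -0.9704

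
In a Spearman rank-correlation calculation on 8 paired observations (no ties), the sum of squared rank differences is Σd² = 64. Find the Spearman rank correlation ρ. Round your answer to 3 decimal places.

0.238

ρ = 1 − 6Σd² / [n(n²−1)] = 1 − 6×64 / (8×63)
  = 1 − 384/504 = 1 − 0.7619 ≈ 0.238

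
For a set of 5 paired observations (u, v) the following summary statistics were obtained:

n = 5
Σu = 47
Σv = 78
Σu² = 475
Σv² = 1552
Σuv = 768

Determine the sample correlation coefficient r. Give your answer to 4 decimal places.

r = (nΣuv − ΣuΣv) / √[(nΣu² − (Σu)²)(nΣv² − (Σv)²)]
Numerator: 5×768 − 47×78 = 174
Denominator: √[(2375 − 2209)(7760 − 6084)] = √[166 × 1676] = 527.4618
r = 174 / 527.4618 ≈ 0.3299

0.3299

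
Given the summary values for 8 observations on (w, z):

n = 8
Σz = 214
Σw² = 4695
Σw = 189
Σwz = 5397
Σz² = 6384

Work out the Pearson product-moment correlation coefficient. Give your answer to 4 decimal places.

r = (nΣwz − ΣwΣz) / √[(nΣw² − (Σw)²)(nΣz² − (Σz)²)]
Numerator: 8×5397 − 189×214 = 2730
Denominator: √[(37560 − 35721)(51072 − 45796)] = √[1839 × 5276] = 3114.8939
r = 2730 / 3114.8939 ≈ 0.8764

0.8764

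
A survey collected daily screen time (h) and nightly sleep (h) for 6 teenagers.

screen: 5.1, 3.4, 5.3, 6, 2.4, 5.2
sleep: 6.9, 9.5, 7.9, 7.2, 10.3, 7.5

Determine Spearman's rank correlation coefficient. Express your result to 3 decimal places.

-0.600

Rank screen: 3, 2, 5, 6, 1, 4
Rank sleep: 1, 5, 4, 2, 6, 3
d = rank(screen) − rank(sleep): 2, -3, 1, 4, -5, 1; Σd² = 56
ρ = 1 − 6Σd² / [n(n²−1)] = 1 − 6×56 / (6×35) = 1 − 336/210 ≈ -0.600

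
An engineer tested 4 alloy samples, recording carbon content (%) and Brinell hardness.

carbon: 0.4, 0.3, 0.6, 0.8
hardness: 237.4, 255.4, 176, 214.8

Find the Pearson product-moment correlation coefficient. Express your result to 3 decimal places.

n = 4, Σx = 2.1, Σy = 883.6, Σx² = 1.25, Σy² = 198702.96, Σxy = 449.02
nΣxy − ΣxΣy = 1796.08 − 1855.56 = -59.48
nΣx² − (Σx)² = 5 − 4.41 = 0.59; nΣy² − (Σy)² = 794811.84 − 780748.96 = 14062.88
r = -59.48 / √(0.59 × 14062.88) = -59.48 / 91.0884 ≈ -0.653

-0.653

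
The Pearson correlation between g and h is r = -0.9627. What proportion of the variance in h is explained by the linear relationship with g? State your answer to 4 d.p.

0.9268

r² = (-0.9627)² = 0.9268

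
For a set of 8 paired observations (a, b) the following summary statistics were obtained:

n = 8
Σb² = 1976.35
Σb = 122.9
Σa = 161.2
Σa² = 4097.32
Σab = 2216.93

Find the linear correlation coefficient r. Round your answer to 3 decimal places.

r = (nΣab − ΣaΣb) / √[(nΣa² − (Σa)²)(nΣb² − (Σb)²)]
Numerator: 8×2216.93 − 161.2×122.9 = -2076.04
Denominator: √[(32778.56 − 25985.44)(15810.8 − 15104.41)] = √[6793.12 × 706.39] = 2190.5689
r = -2076.04 / 2190.5689 ≈ -0.948

-0.948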